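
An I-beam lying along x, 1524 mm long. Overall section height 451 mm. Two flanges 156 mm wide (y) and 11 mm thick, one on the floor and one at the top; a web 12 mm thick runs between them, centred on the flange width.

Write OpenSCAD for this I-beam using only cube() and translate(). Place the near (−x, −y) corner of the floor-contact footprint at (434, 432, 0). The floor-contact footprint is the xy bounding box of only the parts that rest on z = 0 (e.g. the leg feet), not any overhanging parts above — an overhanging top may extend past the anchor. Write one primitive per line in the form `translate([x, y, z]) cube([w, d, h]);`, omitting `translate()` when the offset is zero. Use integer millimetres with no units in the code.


translate([434, 432, 0]) cube([1524, 156, 11]);
translate([434, 504, 11]) cube([1524, 12, 429]);
translate([434, 432, 440]) cube([1524, 156, 11]);


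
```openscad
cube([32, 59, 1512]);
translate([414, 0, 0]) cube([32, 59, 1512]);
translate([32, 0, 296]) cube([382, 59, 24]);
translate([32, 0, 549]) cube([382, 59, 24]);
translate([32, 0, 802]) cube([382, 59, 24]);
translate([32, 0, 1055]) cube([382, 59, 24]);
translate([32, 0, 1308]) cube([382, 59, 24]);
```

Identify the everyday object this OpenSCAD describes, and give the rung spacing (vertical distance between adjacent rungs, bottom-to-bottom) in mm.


A ladder. The rung spacing is 253 mm.

Two tall 32×59 posts with 5 short bars between them — a ladder. Adjacent rungs sit at z = 296 and z = 549, so the spacing is 549 − 296 = 253 mm.


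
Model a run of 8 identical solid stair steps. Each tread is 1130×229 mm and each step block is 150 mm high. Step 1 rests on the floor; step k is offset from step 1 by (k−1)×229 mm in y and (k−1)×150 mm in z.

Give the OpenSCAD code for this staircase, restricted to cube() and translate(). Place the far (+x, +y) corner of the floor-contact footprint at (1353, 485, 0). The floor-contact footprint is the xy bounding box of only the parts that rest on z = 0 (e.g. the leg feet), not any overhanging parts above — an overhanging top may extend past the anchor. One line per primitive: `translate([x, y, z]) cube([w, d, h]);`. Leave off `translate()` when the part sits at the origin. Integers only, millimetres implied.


translate([223, 256, 0]) cube([1130, 229, 150]);
translate([223, 485, 150]) cube([1130, 229, 150]);
translate([223, 714, 300]) cube([1130, 229, 150]);
translate([223, 943, 450]) cube([1130, 229, 150]);
translate([223, 1172, 600]) cube([1130, 229, 150]);
translate([223, 1401, 750]) cube([1130, 229, 150]);
translate([223, 1630, 900]) cube([1130, 229, 150]);
translate([223, 1859, 1050]) cube([1130, 229, 150]);


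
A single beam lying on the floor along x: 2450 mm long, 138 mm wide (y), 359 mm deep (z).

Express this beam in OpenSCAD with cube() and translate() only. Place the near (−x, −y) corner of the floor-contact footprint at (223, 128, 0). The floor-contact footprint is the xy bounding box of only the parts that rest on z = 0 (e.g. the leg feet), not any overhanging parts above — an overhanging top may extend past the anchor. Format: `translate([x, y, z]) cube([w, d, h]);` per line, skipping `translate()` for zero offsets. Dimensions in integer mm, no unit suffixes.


translate([223, 128, 0]) cube([2450, 138, 359]);


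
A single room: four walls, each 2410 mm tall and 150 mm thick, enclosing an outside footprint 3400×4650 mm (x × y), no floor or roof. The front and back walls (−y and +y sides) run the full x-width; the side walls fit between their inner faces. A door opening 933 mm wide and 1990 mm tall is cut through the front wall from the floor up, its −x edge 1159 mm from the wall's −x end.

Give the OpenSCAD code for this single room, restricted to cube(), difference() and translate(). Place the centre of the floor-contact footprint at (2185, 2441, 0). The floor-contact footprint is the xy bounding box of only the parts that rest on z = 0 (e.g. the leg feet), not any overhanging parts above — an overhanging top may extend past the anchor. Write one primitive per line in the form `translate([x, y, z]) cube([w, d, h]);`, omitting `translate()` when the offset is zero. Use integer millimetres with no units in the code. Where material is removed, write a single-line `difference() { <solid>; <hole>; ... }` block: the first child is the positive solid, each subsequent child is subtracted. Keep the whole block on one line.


difference() { translate([485, 116, 0]) cube([3400, 150, 2410]); translate([1644, 116, 0]) cube([933, 150, 1990]); }
translate([485, 4616, 0]) cube([3400, 150, 2410]);
translate([485, 266, 0]) cube([150, 4350, 2410]);
translate([3735, 266, 0]) cube([150, 4350, 2410]);


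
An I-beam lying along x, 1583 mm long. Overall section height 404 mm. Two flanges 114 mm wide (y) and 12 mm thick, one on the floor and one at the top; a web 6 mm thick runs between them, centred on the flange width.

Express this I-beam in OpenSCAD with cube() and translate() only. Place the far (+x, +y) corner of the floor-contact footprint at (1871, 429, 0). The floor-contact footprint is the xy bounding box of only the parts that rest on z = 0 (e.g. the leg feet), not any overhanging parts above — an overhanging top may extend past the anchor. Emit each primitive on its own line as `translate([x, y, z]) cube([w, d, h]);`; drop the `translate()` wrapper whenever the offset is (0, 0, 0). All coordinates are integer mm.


translate([288, 315, 0]) cube([1583, 114, 12]);
translate([288, 369, 12]) cube([1583, 6, 380]);
translate([288, 315, 392]) cube([1583, 114, 12]);


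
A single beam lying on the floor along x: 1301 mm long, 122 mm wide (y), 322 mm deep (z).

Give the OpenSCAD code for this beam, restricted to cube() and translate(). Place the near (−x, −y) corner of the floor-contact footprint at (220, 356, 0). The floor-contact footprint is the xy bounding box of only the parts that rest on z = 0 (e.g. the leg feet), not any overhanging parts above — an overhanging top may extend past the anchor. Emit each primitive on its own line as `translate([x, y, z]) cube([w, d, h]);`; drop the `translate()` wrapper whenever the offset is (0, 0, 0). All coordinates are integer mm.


translate([220, 356, 0]) cube([1301, 122, 322]);


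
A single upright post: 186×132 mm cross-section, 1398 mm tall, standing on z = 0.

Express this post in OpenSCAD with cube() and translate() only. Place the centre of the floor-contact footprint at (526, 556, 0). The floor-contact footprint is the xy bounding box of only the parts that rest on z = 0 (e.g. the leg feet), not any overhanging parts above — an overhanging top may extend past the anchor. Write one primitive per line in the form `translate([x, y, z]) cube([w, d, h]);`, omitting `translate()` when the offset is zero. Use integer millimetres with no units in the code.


translate([433, 490, 0]) cube([186, 132, 1398]);


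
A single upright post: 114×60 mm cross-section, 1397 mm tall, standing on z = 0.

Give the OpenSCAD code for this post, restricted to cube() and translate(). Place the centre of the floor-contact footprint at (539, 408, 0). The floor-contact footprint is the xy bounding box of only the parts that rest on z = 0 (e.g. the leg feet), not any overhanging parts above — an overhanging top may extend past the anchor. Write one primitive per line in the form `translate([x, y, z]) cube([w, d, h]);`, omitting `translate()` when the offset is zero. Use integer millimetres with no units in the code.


translate([482, 378, 0]) cube([114, 60, 1397]);


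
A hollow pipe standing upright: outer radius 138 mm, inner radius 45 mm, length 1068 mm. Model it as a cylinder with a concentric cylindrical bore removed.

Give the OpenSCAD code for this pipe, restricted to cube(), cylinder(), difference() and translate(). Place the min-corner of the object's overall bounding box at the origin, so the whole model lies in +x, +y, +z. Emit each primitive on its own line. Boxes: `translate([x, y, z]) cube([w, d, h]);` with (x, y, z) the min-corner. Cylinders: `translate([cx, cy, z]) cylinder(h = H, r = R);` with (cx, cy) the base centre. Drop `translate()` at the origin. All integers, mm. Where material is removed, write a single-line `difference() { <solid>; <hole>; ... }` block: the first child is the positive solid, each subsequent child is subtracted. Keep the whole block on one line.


difference() { translate([138, 138, 0]) cylinder(h = 1068, r = 138); translate([138, 138, 0]) cylinder(h = 1068, r = 45); }


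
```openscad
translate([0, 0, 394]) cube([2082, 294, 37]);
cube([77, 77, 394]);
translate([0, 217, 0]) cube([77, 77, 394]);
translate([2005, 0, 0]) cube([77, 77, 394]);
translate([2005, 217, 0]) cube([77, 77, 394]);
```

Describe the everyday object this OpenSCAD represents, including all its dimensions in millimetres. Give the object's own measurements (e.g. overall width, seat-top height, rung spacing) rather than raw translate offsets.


A bench: a 2082×294 mm seat slab, 37 mm thick, top at z = 431 mm, on four 77×77 mm square legs flush with the seat corners and standing on z = 0.


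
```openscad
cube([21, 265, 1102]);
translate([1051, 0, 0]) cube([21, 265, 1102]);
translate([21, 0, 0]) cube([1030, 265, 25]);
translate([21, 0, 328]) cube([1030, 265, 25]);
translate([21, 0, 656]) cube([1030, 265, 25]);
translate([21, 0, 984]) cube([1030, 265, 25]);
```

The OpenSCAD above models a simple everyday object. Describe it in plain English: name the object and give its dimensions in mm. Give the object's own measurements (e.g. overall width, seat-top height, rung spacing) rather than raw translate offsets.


An open bookshelf. Two side panels, each 21 mm thick, 265 mm deep and 1102 mm tall, stand 1072 mm apart (outside-to-outside). Between them sit 4 shelves, each 25 mm thick and 265 mm deep, spanning the full gap between the sides. The bottom shelf rests on the floor (its underside at z = 0) and the clear gap between one shelf's top and the next shelf's underside is 303 mm.


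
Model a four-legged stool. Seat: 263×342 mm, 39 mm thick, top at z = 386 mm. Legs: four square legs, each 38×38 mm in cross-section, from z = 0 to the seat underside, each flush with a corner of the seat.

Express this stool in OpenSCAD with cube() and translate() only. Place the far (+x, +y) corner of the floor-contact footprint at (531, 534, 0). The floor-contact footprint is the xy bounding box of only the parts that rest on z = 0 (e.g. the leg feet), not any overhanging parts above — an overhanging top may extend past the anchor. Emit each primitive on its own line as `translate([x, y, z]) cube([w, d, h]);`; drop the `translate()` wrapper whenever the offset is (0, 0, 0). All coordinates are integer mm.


translate([268, 192, 347]) cube([263, 342, 39]);
translate([268, 192, 0]) cube([38, 38, 347]);
translate([493, 192, 0]) cube([38, 38, 347]);
translate([268, 496, 0]) cube([38, 38, 347]);
translate([493, 496, 0]) cube([38, 38, 347]);


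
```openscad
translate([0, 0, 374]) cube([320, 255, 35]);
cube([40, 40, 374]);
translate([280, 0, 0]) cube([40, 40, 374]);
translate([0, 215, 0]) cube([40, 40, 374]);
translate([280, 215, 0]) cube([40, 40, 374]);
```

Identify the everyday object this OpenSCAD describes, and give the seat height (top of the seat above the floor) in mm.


A stool. The seat height is 409 mm.

A 320×255×35 slab at z = 374 on four corner posts — a stool. The seat top is 374 + 35 = 409 mm.


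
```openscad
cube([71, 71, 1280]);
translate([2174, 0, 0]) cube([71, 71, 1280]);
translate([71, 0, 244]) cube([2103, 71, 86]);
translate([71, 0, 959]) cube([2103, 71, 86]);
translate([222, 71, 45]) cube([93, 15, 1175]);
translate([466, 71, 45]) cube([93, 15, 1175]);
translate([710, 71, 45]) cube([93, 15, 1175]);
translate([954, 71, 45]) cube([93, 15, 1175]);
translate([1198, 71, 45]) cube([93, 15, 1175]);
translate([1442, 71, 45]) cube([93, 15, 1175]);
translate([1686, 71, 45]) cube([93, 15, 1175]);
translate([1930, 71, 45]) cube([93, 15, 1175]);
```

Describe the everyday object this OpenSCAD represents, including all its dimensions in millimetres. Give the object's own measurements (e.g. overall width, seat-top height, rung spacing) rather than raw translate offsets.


A fence section. Two 71×71 mm posts, 1280 mm tall, stand on the floor with a clear span of 2103 mm between their inner faces. Two horizontal rails of 71×86 mm section span the gap between the posts with their undersides at z = 244 mm and z = 959 mm, flush with the posts' −y face. 8 pickets, each 93 mm wide, 15 mm thick and 1175 mm tall, are fixed to the +y face of the rails with their bottoms at z = 45 mm, spaced across the span with a 151 mm gap after the −x post and between neighbouring pickets and before the +x post.


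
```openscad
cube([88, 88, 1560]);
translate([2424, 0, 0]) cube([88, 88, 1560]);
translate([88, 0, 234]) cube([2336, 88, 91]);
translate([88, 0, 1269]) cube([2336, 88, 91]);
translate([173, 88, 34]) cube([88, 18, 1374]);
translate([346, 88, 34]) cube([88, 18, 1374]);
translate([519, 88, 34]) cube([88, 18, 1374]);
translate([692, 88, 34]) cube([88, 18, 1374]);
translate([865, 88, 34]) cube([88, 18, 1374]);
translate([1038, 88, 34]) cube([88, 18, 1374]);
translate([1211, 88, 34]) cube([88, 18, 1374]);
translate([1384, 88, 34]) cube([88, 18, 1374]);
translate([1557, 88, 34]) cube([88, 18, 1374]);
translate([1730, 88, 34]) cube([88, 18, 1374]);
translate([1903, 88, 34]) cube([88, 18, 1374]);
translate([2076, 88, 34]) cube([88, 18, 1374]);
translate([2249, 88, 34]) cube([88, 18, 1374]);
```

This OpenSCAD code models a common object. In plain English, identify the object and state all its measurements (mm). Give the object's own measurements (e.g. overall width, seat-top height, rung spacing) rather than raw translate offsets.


A fence section. Two 88×88 mm posts, 1560 mm tall, stand on the floor with a clear span of 2336 mm between their inner faces. Two horizontal rails of 88×91 mm section span the gap between the posts with their undersides at z = 234 mm and z = 1269 mm, flush with the posts' −y face. 13 pickets, each 88 mm wide, 18 mm thick and 1374 mm tall, are fixed to the +y face of the rails with their bottoms at z = 34 mm, spaced across the span with a 85 mm gap after the −x post and between neighbouring pickets, with 87 mm left before the +x post.


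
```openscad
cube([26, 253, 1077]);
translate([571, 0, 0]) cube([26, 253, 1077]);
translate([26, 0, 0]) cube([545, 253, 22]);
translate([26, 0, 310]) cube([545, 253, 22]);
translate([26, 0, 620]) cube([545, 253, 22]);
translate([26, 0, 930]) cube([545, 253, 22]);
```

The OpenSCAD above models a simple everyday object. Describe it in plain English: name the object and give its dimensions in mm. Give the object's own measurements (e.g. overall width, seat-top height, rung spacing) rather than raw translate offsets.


An open bookshelf. Two side panels, each 26 mm thick, 253 mm deep and 1077 mm tall, stand 597 mm apart (outside-to-outside). Between them sit 4 shelves, each 22 mm thick and 253 mm deep, spanning the full gap between the sides. The bottom shelf rests on the floor (its underside at z = 0) and the clear gap between one shelf's top and the next shelf's underside is 288 mm.


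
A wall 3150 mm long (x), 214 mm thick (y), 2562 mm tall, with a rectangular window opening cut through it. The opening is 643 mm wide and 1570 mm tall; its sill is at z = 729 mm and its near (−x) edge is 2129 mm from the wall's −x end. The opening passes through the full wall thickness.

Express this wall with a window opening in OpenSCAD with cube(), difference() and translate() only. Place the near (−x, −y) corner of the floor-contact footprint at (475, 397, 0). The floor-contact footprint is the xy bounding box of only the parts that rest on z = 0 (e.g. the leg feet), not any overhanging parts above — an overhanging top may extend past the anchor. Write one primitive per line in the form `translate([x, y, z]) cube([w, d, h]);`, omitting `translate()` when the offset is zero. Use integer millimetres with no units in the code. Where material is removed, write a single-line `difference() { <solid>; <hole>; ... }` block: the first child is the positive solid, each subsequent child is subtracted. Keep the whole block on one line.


difference() { translate([475, 397, 0]) cube([3150, 214, 2562]); translate([2604, 397, 729]) cube([643, 214, 1570]); }


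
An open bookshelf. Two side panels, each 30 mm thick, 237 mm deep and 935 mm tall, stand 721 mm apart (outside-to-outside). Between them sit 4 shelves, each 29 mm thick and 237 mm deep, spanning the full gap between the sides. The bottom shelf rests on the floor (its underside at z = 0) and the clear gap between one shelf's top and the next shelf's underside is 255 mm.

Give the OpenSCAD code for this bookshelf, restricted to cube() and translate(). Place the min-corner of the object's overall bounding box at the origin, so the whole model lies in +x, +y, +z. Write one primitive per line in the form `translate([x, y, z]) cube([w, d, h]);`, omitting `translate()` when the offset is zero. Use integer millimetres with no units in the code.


cube([30, 237, 935]);
translate([691, 0, 0]) cube([30, 237, 935]);
translate([30, 0, 0]) cube([661, 237, 29]);
translate([30, 0, 284]) cube([661, 237, 29]);
translate([30, 0, 568]) cube([661, 237, 29]);
translate([30, 0, 852]) cube([661, 237, 29]);


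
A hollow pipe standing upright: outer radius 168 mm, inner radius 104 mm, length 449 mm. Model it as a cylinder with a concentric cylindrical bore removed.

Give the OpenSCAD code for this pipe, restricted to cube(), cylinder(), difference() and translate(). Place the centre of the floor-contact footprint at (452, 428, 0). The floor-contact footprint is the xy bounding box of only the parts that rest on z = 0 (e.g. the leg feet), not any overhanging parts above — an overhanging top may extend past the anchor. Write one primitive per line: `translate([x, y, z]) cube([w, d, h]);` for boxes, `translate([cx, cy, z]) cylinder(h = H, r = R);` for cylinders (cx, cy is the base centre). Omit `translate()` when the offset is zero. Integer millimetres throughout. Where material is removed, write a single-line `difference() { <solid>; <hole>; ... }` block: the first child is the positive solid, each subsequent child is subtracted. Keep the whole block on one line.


difference() { translate([452, 428, 0]) cylinder(h = 449, r = 168); translate([452, 428, 0]) cylinder(h = 449, r = 104); }


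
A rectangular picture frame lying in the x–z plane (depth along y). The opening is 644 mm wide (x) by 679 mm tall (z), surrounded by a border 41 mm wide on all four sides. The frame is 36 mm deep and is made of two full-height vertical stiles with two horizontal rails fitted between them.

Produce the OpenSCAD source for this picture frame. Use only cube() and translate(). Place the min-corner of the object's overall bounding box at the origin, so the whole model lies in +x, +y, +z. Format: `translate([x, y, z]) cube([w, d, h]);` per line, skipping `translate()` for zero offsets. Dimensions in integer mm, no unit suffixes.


cube([41, 36, 761]);
translate([685, 0, 0]) cube([41, 36, 761]);
translate([41, 0, 0]) cube([644, 36, 41]);
translate([41, 0, 720]) cube([644, 36, 41]);


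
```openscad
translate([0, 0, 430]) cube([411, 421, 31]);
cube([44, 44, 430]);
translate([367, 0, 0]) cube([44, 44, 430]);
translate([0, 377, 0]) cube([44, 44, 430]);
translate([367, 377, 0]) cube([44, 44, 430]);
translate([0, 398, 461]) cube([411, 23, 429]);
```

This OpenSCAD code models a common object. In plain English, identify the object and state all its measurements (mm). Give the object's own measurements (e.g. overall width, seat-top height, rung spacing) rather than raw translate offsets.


A chair. The seat is a 411×421×31 mm slab with its top at z = 461 mm, on four 44×44 mm corner legs (flush with the seat edges, standing on z = 0). A flat backrest 23 mm thick, 429 mm tall, spans the full seat width and rises from the seat top along its +y edge, rear face flush with the rear of the seat.


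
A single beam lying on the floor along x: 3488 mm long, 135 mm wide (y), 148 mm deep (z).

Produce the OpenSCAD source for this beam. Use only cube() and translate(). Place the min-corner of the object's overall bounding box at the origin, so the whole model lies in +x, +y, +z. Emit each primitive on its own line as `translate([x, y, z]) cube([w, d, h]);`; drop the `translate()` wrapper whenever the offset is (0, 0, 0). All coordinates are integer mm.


cube([3488, 135, 148]);


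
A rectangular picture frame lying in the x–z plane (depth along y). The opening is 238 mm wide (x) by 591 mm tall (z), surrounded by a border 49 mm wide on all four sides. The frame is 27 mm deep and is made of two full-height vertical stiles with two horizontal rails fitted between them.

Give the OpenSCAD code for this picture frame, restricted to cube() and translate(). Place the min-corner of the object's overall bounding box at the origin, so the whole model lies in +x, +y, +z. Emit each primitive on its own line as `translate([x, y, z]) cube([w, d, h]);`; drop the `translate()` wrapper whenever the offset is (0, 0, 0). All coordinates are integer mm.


cube([49, 27, 689]);
translate([287, 0, 0]) cube([49, 27, 689]);
translate([49, 0, 0]) cube([238, 27, 49]);
translate([49, 0, 640]) cube([238, 27, 49]);


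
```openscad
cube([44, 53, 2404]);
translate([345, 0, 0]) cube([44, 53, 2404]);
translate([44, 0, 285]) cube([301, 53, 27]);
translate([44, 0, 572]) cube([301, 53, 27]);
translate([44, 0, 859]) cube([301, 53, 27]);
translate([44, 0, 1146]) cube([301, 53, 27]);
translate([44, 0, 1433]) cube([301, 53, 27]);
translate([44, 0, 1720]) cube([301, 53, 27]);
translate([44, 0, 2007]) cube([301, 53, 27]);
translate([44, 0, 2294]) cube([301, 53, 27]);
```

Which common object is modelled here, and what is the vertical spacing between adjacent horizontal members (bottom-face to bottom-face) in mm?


A ladder. The rung spacing is 287 mm.

Two tall 44×53 posts with 8 short bars between them — a ladder. Adjacent rungs sit at z = 285 and z = 572, so the spacing is 572 − 285 = 287 mm.


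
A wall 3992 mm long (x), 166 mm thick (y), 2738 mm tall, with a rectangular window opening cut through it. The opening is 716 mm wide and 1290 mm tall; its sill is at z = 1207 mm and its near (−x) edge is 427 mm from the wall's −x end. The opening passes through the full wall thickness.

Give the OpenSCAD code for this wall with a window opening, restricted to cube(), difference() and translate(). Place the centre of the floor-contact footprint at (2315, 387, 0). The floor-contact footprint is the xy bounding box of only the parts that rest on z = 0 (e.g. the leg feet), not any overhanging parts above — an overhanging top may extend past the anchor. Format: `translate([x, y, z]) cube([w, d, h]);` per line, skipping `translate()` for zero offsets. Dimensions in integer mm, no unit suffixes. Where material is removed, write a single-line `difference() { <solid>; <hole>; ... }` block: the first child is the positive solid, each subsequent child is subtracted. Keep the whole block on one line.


difference() { translate([319, 304, 0]) cube([3992, 166, 2738]); translate([746, 304, 1207]) cube([716, 166, 1290]); }


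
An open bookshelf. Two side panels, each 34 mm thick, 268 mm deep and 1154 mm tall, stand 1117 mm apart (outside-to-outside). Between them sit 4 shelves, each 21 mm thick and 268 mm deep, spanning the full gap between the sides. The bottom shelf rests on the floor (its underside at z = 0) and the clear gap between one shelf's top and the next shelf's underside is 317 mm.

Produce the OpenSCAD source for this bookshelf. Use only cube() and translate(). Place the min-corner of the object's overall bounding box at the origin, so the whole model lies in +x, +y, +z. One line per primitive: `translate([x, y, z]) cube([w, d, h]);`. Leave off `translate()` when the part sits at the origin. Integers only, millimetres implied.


cube([34, 268, 1154]);
translate([1083, 0, 0]) cube([34, 268, 1154]);
translate([34, 0, 0]) cube([1049, 268, 21]);
translate([34, 0, 338]) cube([1049, 268, 21]);
translate([34, 0, 676]) cube([1049, 268, 21]);
translate([34, 0, 1014]) cube([1049, 268, 21]);


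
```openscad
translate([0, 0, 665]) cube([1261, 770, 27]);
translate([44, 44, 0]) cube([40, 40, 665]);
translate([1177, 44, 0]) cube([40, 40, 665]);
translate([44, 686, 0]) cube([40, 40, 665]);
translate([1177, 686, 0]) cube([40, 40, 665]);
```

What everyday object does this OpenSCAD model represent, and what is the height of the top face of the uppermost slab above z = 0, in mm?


A table. The table height is 692 mm.

A 1261×770×27 slab sits at z = 665 on four 40 mm square posts — a table. The top surface is at 665 + 27 = 692 mm.


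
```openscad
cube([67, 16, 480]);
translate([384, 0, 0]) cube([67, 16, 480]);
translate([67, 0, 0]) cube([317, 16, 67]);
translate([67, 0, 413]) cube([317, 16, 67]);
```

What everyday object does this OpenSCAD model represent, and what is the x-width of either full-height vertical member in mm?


A picture frame. The border width is 67 mm.

Four thin pieces enclosing a rectangular opening — a picture frame. The two full-height stiles are 480 mm tall; the top rail sits at z = 413 and is 67 mm tall, so the border above the opening is 480 − 413 = 67 mm, matching the stile x-width.


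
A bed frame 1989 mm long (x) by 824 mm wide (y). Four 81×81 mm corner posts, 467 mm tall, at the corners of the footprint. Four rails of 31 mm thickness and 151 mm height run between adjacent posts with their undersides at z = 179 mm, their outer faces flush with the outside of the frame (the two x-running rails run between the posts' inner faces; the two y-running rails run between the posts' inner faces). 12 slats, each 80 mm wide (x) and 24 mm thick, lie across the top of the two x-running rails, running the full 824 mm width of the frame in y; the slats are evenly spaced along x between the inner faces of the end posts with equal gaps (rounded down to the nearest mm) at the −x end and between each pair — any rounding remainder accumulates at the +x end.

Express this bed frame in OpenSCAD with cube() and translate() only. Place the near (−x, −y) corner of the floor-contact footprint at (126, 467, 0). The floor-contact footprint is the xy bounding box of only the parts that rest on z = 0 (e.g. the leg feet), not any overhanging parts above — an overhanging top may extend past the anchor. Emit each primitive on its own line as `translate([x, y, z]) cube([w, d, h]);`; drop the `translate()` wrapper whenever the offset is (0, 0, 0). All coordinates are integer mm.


translate([126, 467, 0]) cube([81, 81, 467]);
translate([126, 1210, 0]) cube([81, 81, 467]);
translate([2034, 467, 0]) cube([81, 81, 467]);
translate([2034, 1210, 0]) cube([81, 81, 467]);
translate([207, 467, 179]) cube([1827, 31, 151]);
translate([207, 1260, 179]) cube([1827, 31, 151]);
translate([126, 548, 179]) cube([31, 662, 151]);
translate([2084, 548, 179]) cube([31, 662, 151]);
translate([273, 467, 330]) cube([80, 824, 24]);
translate([419, 467, 330]) cube([80, 824, 24]);
translate([565, 467, 330]) cube([80, 824, 24]);
translate([711, 467, 330]) cube([80, 824, 24]);
translate([857, 467, 330]) cube([80, 824, 24]);
translate([1003, 467, 330]) cube([80, 824, 24]);
translate([1149, 467, 330]) cube([80, 824, 24]);
translate([1295, 467, 330]) cube([80, 824, 24]);
translate([1441, 467, 330]) cube([80, 824, 24]);
translate([1587, 467, 330]) cube([80, 824, 24]);
translate([1733, 467, 330]) cube([80, 824, 24]);
translate([1879, 467, 330]) cube([80, 824, 24]);


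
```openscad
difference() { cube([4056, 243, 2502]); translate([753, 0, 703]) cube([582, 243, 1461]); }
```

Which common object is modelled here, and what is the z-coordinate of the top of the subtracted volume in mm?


A wall with a window opening. The window head height is 2164 mm.

A wall with a rectangular opening subtracted — a window. Sill at z = 703, opening 1461 mm tall, so the head is at 703 + 1461 = 2164 mm.


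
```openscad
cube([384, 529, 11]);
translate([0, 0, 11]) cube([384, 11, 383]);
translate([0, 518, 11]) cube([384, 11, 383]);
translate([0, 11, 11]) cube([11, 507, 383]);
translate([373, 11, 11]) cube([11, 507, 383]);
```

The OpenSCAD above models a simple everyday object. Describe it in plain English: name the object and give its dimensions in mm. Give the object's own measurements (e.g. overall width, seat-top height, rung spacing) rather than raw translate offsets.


An open-topped rectangular box: outside dimensions 384×529×394 mm, with a uniform wall and base thickness of 11 mm. The base is a full 384×529 slab on the floor; four walls sit on top of the base. The front and back walls (the −y and +y sides) span the full width; the two side walls fit between them.


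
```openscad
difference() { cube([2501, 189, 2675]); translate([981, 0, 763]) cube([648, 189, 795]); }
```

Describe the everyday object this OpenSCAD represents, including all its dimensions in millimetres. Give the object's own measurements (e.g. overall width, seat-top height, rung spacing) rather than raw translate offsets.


A wall 2501 mm long (x), 189 mm thick (y), 2675 mm tall, with a rectangular window opening cut through it. The opening is 648 mm wide and 795 mm tall; its sill is at z = 763 mm and its near (−x) edge is 981 mm from the wall's −x end. The opening passes through the full wall thickness.


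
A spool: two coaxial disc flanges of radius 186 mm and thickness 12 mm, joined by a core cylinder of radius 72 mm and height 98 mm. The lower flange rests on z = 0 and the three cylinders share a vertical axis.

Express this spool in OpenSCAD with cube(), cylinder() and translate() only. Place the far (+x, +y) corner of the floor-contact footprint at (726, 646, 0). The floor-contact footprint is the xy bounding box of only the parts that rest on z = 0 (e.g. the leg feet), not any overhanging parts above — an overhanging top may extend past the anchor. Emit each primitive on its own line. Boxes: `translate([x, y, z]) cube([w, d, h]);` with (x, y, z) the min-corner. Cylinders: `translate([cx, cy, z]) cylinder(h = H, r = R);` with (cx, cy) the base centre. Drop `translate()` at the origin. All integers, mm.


translate([540, 460, 0]) cylinder(h = 12, r = 186);
translate([540, 460, 12]) cylinder(h = 98, r = 72);
translate([540, 460, 110]) cylinder(h = 12, r = 186);


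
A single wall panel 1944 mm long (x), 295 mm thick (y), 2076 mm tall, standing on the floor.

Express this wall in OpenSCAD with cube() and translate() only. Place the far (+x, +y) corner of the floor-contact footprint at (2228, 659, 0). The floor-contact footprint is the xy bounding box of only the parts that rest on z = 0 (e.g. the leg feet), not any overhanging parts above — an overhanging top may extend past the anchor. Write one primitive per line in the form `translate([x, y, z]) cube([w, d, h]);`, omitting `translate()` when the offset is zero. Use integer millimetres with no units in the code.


translate([284, 364, 0]) cube([1944, 295, 2076]);


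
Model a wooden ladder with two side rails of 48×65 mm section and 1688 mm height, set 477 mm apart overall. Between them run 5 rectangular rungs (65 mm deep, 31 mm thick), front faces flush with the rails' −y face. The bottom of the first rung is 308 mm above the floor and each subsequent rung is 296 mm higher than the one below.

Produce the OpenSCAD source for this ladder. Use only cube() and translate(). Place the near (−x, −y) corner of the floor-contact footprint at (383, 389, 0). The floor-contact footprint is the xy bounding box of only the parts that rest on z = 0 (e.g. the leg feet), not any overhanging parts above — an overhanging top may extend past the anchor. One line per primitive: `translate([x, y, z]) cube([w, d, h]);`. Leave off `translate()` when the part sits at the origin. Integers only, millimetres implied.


translate([383, 389, 0]) cube([48, 65, 1688]);
translate([812, 389, 0]) cube([48, 65, 1688]);
translate([431, 389, 308]) cube([381, 65, 31]);
translate([431, 389, 604]) cube([381, 65, 31]);
translate([431, 389, 900]) cube([381, 65, 31]);
translate([431, 389, 1196]) cube([381, 65, 31]);
translate([431, 389, 1492]) cube([381, 65, 31]);


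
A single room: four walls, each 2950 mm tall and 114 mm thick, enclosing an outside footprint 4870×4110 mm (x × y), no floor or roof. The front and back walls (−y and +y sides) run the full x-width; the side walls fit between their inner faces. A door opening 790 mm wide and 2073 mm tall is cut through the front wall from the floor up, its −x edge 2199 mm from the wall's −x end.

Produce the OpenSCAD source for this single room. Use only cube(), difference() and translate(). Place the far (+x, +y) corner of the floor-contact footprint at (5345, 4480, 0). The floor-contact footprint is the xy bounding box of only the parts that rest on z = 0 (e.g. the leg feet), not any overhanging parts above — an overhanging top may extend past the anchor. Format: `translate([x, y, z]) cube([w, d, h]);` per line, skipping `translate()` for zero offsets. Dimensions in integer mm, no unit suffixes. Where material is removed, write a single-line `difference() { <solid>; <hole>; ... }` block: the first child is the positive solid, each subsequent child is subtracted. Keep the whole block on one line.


difference() { translate([475, 370, 0]) cube([4870, 114, 2950]); translate([2674, 370, 0]) cube([790, 114, 2073]); }
translate([475, 4366, 0]) cube([4870, 114, 2950]);
translate([475, 484, 0]) cube([114, 3882, 2950]);
translate([5231, 484, 0]) cube([114, 3882, 2950]);


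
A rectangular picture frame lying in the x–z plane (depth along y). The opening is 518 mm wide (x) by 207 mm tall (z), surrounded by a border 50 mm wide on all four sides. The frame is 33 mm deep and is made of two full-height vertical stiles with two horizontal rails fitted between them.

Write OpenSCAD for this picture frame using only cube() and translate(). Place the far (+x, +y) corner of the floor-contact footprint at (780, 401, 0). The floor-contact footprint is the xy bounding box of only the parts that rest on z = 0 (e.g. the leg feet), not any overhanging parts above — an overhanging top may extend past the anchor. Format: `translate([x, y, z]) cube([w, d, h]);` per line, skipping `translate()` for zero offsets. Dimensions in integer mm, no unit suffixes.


translate([162, 368, 0]) cube([50, 33, 307]);
translate([730, 368, 0]) cube([50, 33, 307]);
translate([212, 368, 0]) cube([518, 33, 50]);
translate([212, 368, 257]) cube([518, 33, 50]);


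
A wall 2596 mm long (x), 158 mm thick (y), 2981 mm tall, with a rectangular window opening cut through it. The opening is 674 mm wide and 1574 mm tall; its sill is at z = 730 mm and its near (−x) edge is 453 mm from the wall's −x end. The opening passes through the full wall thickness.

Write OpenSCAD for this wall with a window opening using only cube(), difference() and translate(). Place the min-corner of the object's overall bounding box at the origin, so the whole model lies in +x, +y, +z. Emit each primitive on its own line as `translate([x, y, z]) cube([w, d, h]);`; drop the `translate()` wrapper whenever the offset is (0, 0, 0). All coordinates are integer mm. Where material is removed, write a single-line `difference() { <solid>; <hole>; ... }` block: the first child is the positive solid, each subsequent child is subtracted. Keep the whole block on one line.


difference() { cube([2596, 158, 2981]); translate([453, 0, 730]) cube([674, 158, 1574]); }


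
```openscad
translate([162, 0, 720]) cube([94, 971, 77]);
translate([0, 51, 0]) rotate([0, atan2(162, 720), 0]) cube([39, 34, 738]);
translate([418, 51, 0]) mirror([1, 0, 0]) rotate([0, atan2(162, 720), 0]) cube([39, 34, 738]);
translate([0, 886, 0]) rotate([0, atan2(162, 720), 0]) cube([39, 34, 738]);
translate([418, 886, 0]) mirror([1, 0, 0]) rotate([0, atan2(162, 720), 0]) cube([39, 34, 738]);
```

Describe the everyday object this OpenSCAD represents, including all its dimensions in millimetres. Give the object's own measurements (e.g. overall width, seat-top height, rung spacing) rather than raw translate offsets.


A sawhorse. A 94×971×77 mm beam (x, y, z) sits on two A-frame leg pairs. Each pair is two raked legs of 39×34 mm section (34 mm along y) splaying symmetrically in x. Each leg rises 720 mm vertically over 162 mm of horizontal reach and is 738 mm long along its own axis. Every leg's outer bottom edge rests on the floor and its outer top edge meets a bottom edge of the beam — the left legs (tilting toward +x) meet the beam's −x bottom edge, the right legs (their mirror images, tilting toward −x) meet its +x bottom edge — so the leg tops tuck under the beam, the beam's underside is 720 mm above the floor, and the feet are 418 mm apart outside-to-outside with the beam centred between them. The two leg pairs are set in 51 mm from either end of the beam.


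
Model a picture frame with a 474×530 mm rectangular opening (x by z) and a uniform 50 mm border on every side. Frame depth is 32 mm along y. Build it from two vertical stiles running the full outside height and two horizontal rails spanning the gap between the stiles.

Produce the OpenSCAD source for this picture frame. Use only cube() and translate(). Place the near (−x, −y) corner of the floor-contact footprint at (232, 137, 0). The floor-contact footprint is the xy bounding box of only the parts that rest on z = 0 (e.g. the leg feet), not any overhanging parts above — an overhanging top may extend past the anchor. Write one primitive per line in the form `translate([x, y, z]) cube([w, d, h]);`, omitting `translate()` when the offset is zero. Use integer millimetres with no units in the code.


translate([232, 137, 0]) cube([50, 32, 630]);
translate([756, 137, 0]) cube([50, 32, 630]);
translate([282, 137, 0]) cube([474, 32, 50]);
translate([282, 137, 580]) cube([474, 32, 50]);


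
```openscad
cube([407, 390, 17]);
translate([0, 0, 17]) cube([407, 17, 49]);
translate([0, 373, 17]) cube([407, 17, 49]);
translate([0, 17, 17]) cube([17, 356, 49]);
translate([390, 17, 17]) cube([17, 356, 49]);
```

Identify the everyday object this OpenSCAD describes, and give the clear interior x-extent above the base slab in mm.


An open box. The internal width is 373 mm.

A 407×390 base slab with four walls standing on it — an open box. The base is 407 mm wide and the walls are 17 mm thick, so the internal width is 407 − 2 × 17 = 373 mm.


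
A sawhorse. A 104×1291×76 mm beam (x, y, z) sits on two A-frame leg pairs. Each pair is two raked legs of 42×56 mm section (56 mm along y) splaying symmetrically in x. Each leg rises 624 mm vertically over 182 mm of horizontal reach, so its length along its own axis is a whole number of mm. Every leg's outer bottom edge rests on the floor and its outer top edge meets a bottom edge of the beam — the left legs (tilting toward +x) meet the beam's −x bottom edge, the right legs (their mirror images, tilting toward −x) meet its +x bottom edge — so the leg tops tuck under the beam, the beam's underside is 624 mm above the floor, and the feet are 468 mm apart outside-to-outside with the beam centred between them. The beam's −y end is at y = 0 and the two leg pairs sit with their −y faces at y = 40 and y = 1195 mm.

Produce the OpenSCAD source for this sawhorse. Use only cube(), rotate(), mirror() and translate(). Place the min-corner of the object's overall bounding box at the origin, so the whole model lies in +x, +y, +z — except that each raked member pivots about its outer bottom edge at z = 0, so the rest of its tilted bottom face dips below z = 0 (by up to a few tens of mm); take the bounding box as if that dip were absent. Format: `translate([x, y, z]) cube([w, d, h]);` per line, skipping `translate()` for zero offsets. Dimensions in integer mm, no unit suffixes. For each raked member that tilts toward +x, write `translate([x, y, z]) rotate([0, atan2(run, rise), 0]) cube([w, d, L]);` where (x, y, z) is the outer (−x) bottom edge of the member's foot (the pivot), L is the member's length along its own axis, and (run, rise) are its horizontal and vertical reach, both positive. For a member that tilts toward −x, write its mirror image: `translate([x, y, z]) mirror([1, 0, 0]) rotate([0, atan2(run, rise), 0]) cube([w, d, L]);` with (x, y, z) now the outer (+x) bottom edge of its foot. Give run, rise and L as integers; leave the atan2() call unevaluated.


translate([182, 0, 624]) cube([104, 1291, 76]);
translate([0, 40, 0]) rotate([0, atan2(182, 624), 0]) cube([42, 56, 650]);
translate([468, 40, 0]) mirror([1, 0, 0]) rotate([0, atan2(182, 624), 0]) cube([42, 56, 650]);
translate([0, 1195, 0]) rotate([0, atan2(182, 624), 0]) cube([42, 56, 650]);
translate([468, 1195, 0]) mirror([1, 0, 0]) rotate([0, atan2(182, 624), 0]) cube([42, 56, 650]);
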